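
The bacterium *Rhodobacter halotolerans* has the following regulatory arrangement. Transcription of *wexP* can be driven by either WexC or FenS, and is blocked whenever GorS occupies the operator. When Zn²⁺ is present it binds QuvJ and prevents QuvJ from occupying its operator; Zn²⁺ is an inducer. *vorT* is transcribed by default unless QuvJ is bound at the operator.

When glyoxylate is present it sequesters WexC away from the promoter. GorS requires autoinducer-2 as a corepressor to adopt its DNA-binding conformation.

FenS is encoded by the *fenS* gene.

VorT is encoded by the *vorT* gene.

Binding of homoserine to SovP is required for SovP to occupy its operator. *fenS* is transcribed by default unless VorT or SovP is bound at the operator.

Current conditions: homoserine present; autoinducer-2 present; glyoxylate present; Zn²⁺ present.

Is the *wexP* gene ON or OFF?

OFF

Autoinducer-2 is present, so GorS is active.
Glyoxylate is present, so WexC is inactive.
Zn²⁺ is present, so QuvJ is inactive.
With no repressor bound, *vorT* is transcribed.
So VorT is produced and active.
Homoserine is present, so SovP is active.
With repressor VorT bound, *fenS* is not transcribed.
So FenS is not produced.
With repressor GorS bound, *wexP* is not transcribed.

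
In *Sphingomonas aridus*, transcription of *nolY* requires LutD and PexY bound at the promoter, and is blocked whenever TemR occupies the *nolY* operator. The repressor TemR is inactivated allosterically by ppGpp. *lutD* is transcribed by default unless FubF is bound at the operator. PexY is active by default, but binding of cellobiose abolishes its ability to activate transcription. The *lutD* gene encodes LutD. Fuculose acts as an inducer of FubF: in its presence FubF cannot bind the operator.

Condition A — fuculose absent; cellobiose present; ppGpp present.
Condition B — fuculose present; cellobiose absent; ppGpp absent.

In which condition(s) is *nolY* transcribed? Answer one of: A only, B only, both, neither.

Condition A:
Fuculose is absent, so FubF is active.
With repressor FubF bound, *lutD* is not transcribed.
So LutD is not produced.
Cellobiose is present, so PexY is inactive.
ppGpp is present, so TemR is inactive.
Required activator LutD is absent, so *nolY* is not transcribed.
→ *nolY* is OFF in A.
Condition B:
Fuculose is present, so FubF is inactive.
With no repressor bound, *lutD* is transcribed.
So LutD is produced and active.
Cellobiose is absent, so PexY is active.
ppGpp is absent, so TemR is active.
With repressor TemR bound, *nolY* is not transcribed.
→ *nolY* is OFF in B.

neither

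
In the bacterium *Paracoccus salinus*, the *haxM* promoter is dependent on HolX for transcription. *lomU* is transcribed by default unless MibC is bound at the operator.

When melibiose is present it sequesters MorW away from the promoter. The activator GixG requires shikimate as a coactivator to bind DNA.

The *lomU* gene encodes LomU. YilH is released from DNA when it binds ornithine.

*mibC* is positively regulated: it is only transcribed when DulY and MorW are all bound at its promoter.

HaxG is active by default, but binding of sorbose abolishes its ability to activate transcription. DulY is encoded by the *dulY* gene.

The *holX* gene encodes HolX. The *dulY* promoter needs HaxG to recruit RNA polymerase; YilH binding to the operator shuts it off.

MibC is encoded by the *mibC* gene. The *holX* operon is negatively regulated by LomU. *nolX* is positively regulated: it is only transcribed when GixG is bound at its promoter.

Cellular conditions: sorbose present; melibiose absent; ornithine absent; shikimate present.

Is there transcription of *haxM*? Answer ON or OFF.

Ornithine is absent, so YilH is active.
Sorbose is present, so HaxG is inactive.
With repressor YilH bound, *dulY* is not transcribed.
So DulY is not produced.
Melibiose is absent, so MorW is active.
Required activator DulY is absent, so *mibC* is not transcribed.
So MibC is not produced.
With no repressor bound, *lomU* is transcribed.
So LomU is produced and active.
With repressor LomU bound, *holX* is not transcribed.
So HolX is not produced.
Required activator HolX is absent, so *haxM* is not transcribed.

OFF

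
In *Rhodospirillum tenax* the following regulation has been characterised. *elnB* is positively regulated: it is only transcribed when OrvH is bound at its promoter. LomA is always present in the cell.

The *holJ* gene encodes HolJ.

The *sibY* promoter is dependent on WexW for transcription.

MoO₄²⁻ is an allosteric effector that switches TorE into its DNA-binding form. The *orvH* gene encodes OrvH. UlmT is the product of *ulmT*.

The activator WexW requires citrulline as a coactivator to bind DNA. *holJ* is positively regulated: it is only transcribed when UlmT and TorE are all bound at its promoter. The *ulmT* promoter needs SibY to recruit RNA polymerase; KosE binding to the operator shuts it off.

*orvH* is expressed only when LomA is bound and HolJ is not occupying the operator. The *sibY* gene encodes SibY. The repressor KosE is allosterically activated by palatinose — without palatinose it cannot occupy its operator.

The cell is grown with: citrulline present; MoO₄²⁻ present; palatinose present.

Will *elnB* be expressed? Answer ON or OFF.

Citrulline is present, so WexW is active.
No repressor is bound and WexW is active, so *sibY* is transcribed.
So SibY is produced and active.
Palatinose is present, so KosE is active.
With repressor KosE bound, *ulmT* is not transcribed.
So UlmT is not produced.
MoO₄²⁻ is present, so TorE is active.
Required activator UlmT is absent, so *holJ* is not transcribed.
So HolJ is not produced.
LomA is produced constitutively and is active.
No repressor is bound and LomA is active, so *orvH* is transcribed.
So OrvH is produced and active.
No repressor is bound and OrvH is active, so *elnB* is transcribed.

ON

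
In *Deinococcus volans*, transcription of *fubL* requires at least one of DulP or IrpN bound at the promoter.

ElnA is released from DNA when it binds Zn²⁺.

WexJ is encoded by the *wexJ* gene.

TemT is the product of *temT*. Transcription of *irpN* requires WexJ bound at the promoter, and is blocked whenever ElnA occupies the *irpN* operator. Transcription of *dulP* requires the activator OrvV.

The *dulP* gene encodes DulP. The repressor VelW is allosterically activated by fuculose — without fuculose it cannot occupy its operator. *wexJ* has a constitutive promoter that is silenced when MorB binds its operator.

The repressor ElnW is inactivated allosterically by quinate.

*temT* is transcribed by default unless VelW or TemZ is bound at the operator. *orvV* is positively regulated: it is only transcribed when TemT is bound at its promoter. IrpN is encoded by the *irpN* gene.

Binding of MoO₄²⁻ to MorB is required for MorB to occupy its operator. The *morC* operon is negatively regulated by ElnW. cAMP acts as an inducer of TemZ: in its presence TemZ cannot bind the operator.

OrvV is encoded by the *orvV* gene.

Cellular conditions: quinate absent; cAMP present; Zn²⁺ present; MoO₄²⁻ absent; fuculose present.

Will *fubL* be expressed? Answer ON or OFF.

ON

Fuculose is present, so VelW is active.
cAMP is present, so TemZ is inactive.
With repressor VelW bound, *temT* is not transcribed.
So TemT is not produced.
Required activator TemT is absent, so *orvV* is not transcribed.
So OrvV is not produced.
Required activator OrvV is absent, so *dulP* is not transcribed.
So DulP is not produced.
Zn²⁺ is present, so ElnA is inactive.
MoO₄²⁻ is absent, so MorB is inactive.
With no repressor bound, *wexJ* is transcribed.
So WexJ is produced and active.
No repressor is bound and WexJ is active, so *irpN* is transcribed.
So IrpN is produced and active.
Activator IrpN is present, so *fubL* is transcribed.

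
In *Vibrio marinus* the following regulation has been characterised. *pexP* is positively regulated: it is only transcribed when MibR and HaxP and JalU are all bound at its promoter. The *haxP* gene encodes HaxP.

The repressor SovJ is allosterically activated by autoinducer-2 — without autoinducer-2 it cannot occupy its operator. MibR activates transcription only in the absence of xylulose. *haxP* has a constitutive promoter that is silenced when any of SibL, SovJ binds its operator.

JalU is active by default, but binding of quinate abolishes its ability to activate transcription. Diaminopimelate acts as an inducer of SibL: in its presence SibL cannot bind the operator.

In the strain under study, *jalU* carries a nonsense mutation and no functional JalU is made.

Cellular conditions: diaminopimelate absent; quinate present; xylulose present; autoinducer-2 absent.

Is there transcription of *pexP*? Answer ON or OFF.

Xylulose is present, so MibR is inactive.
Diaminopimelate is absent, so SibL is active.
Autoinducer-2 is absent, so SovJ is inactive.
With repressor SibL bound, *haxP* is not transcribed.
So HaxP is not produced.
JalU is non-functional in this strain, so it has no effect.
Required activator MibR is absent, so *pexP* is not transcribed.

OFF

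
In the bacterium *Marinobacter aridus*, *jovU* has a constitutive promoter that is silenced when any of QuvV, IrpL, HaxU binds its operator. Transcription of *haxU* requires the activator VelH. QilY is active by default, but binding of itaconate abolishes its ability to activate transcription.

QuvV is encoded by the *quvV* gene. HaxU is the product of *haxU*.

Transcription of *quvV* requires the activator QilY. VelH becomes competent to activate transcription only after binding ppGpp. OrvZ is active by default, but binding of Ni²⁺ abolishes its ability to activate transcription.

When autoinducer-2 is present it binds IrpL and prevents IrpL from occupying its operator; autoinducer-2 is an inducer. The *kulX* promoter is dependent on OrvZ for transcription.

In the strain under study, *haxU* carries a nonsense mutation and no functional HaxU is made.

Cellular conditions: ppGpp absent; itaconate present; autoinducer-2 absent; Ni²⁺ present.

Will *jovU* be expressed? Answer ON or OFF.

Itaconate is present, so QilY is inactive.
Required activator QilY is absent, so *quvV* is not transcribed.
So QuvV is not produced.
Autoinducer-2 is absent, so IrpL is active.
HaxU is non-functional in this strain, so it has no effect.
With repressor IrpL bound, *jovU* is not transcribed.

OFF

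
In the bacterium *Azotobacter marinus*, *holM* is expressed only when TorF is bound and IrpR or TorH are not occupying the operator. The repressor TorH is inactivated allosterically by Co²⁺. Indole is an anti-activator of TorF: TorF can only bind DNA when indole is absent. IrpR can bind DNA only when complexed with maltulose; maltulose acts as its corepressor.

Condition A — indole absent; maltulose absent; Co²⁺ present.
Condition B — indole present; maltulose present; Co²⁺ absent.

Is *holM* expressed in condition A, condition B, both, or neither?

Condition A:
Indole is absent, so TorF is active.
Maltulose is absent, so IrpR is inactive.
Co²⁺ is present, so TorH is inactive.
No repressor is bound and TorF is active, so *holM* is transcribed.
→ *holM* is ON in A.
Condition B:
Indole is present, so TorF is inactive.
Maltulose is present, so IrpR is active.
Co²⁺ is absent, so TorH is active.
With repressor IrpR bound, *holM* is not transcribed.
→ *holM* is OFF in B.

A only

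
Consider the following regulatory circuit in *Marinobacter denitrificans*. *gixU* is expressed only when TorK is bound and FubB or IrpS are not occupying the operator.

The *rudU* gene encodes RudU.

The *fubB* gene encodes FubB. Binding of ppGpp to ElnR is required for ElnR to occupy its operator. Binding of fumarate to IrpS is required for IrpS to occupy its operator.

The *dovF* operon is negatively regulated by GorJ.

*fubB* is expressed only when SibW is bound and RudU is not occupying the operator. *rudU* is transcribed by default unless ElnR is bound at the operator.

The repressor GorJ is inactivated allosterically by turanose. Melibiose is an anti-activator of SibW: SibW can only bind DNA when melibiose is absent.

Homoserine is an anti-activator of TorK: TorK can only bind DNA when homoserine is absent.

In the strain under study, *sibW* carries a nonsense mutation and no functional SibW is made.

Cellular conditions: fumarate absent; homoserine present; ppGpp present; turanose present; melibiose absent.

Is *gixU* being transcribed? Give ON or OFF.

OFF

SibW is non-functional in this strain, so it has no effect.
ppGpp is present, so ElnR is active.
With repressor ElnR bound, *rudU* is not transcribed.
So RudU is not produced.
Required activator SibW is absent, so *fubB* is not transcribed.
So FubB is not produced.
Homoserine is present, so TorK is inactive.
Fumarate is absent, so IrpS is inactive.
Required activator TorK is absent, so *gixU* is not transcribed.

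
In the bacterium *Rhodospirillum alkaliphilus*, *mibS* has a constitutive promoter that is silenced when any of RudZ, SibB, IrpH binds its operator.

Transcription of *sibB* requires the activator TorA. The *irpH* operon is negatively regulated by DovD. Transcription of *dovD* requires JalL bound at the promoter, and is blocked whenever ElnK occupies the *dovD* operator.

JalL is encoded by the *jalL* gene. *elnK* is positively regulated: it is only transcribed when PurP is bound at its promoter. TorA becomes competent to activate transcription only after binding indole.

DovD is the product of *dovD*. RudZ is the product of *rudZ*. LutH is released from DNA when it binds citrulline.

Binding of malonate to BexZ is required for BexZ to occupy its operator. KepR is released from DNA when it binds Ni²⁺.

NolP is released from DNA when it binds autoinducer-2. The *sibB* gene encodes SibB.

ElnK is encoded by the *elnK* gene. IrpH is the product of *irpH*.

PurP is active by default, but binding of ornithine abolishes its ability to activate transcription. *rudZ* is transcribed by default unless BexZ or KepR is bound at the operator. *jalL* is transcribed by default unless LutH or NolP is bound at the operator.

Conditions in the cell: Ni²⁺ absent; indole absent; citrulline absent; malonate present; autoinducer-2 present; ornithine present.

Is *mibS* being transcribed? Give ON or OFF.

OFF

Malonate is present, so BexZ is active.
Ni²⁺ is absent, so KepR is active.
With repressor BexZ bound, *rudZ* is not transcribed.
So RudZ is not produced.
Indole is absent, so TorA is inactive.
Required activator TorA is absent, so *sibB* is not transcribed.
So SibB is not produced.
Ornithine is present, so PurP is inactive.
Required activator PurP is absent, so *elnK* is not transcribed.
So ElnK is not produced.
Citrulline is absent, so LutH is active.
Autoinducer-2 is present, so NolP is inactive.
With repressor LutH bound, *jalL* is not transcribed.
So JalL is not produced.
Required activator JalL is absent, so *dovD* is not transcribed.
So DovD is not produced.
With no repressor bound, *irpH* is transcribed.
So IrpH is produced and active.
With repressor IrpH bound, *mibS* is not transcribed.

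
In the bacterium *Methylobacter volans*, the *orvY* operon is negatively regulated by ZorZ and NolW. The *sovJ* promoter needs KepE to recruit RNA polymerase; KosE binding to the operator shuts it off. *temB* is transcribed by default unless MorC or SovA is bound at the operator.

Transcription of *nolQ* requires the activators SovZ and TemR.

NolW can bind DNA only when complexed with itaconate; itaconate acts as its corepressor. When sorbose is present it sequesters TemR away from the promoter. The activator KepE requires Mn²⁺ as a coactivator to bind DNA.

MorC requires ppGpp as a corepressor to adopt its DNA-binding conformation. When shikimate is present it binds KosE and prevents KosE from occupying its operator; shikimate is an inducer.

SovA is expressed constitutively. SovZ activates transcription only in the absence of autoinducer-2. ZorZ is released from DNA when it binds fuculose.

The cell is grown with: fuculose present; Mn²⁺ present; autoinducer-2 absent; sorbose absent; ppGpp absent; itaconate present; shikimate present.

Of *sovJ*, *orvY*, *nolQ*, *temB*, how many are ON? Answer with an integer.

2

Mn²⁺ is present, so KepE is active.
Shikimate is present, so KosE is inactive.
No repressor is bound and KepE is active, so *sovJ* is transcribed.
→ *sovJ* is ON.
Fuculose is present, so ZorZ is inactive.
Itaconate is present, so NolW is active.
With repressor NolW bound, *orvY* is not transcribed.
→ *orvY* is OFF.
Autoinducer-2 is absent, so SovZ is active.
Sorbose is absent, so TemR is active.
No repressor is bound and SovZ and TemR are active, so *nolQ* is transcribed.
→ *nolQ* is ON.
ppGpp is absent, so MorC is inactive.
SovA is produced constitutively and is active.
With repressor SovA bound, *temB* is not transcribed.
→ *temB* is OFF.
2 of the 4 genes are transcribed.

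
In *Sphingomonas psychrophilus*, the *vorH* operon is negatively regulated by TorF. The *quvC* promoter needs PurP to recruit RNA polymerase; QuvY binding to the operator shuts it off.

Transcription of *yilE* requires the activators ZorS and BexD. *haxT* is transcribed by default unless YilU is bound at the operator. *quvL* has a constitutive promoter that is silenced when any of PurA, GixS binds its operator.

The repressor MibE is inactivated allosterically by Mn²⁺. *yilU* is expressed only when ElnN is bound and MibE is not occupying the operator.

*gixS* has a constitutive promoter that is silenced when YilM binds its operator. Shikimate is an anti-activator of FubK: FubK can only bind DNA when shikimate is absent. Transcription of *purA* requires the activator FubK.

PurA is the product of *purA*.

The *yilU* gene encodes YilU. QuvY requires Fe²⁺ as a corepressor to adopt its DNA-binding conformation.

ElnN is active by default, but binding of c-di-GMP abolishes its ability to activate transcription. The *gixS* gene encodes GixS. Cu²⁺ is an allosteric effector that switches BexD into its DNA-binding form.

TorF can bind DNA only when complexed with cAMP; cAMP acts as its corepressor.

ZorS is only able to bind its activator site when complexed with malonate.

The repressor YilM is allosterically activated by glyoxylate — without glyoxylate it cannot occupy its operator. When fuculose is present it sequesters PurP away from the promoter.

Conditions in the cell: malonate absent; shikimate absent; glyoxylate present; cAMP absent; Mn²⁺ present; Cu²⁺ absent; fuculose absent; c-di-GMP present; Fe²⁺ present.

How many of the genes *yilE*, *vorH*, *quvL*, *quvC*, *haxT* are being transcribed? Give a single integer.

2

Malonate is absent, so ZorS is inactive.
Cu²⁺ is absent, so BexD is inactive.
Required activator ZorS is absent, so *yilE* is not transcribed.
→ *yilE* is OFF.
cAMP is absent, so TorF is inactive.
With no repressor bound, *vorH* is transcribed.
→ *vorH* is ON.
Shikimate is absent, so FubK is active.
No repressor is bound and FubK is active, so *purA* is transcribed.
So PurA is produced and active.
Glyoxylate is present, so YilM is active.
With repressor YilM bound, *gixS* is not transcribed.
So GixS is not produced.
With repressor PurA bound, *quvL* is not transcribed.
→ *quvL* is OFF.
Fe²⁺ is present, so QuvY is active.
Fuculose is absent, so PurP is active.
With repressor QuvY bound, *quvC* is not transcribed.
→ *quvC* is OFF.
c-di-GMP is present, so ElnN is inactive.
Mn²⁺ is present, so MibE is inactive.
Required activator ElnN is absent, so *yilU* is not transcribed.
So YilU is not produced.
With no repressor bound, *haxT* is transcribed.
→ *haxT* is ON.
2 of the 5 genes are transcribed.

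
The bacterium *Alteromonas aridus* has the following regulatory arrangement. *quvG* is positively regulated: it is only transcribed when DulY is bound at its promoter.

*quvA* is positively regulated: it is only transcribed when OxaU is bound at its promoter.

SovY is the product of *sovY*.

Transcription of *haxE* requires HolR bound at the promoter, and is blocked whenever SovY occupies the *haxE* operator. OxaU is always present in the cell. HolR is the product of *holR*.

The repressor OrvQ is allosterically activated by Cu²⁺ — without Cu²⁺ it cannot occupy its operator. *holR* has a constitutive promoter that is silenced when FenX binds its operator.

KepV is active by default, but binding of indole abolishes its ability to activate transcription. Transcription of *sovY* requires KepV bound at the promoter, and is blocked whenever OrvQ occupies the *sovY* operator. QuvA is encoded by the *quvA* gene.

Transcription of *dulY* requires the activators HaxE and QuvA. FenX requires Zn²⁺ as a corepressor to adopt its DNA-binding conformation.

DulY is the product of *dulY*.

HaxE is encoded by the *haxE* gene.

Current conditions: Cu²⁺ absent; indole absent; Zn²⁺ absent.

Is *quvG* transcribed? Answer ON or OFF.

Indole is absent, so KepV is active.
Cu²⁺ is absent, so OrvQ is inactive.
No repressor is bound and KepV is active, so *sovY* is transcribed.
So SovY is produced and active.
Zn²⁺ is absent, so FenX is inactive.
With no repressor bound, *holR* is transcribed.
So HolR is produced and active.
With repressor SovY bound, *haxE* is not transcribed.
So HaxE is not produced.
OxaU is produced constitutively and is active.
No repressor is bound and OxaU is active, so *quvA* is transcribed.
So QuvA is produced and active.
Required activator HaxE is absent, so *dulY* is not transcribed.
So DulY is not produced.
Required activator DulY is absent, so *quvG* is not transcribed.

OFF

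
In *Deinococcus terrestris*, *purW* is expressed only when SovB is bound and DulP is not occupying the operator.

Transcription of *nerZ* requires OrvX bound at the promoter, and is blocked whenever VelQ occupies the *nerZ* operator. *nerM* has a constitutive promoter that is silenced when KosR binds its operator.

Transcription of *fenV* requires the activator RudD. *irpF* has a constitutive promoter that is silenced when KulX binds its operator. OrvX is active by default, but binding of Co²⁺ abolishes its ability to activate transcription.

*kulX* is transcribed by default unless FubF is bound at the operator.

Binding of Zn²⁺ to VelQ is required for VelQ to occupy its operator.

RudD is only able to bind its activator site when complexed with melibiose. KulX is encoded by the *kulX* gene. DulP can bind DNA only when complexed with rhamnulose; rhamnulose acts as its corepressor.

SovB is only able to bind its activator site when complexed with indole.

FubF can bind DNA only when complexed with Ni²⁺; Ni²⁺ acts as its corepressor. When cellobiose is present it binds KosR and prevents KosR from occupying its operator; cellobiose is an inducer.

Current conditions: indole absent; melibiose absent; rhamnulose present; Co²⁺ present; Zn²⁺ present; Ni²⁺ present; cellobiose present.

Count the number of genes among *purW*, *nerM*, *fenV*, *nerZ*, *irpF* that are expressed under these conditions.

Indole is absent, so SovB is inactive.
Rhamnulose is present, so DulP is active.
With repressor DulP bound, *purW* is not transcribed.
→ *purW* is OFF.
Cellobiose is present, so KosR is inactive.
With no repressor bound, *nerM* is transcribed.
→ *nerM* is ON.
Melibiose is absent, so RudD is inactive.
Required activator RudD is absent, so *fenV* is not transcribed.
→ *fenV* is OFF.
Zn²⁺ is present, so VelQ is active.
Co²⁺ is present, so OrvX is inactive.
With repressor VelQ bound, *nerZ* is not transcribed.
→ *nerZ* is OFF.
Ni²⁺ is present, so FubF is active.
With repressor FubF bound, *kulX* is not transcribed.
So KulX is not produced.
With no repressor bound, *irpF* is transcribed.
→ *irpF* is ON.
2 of the 5 genes are transcribed.

2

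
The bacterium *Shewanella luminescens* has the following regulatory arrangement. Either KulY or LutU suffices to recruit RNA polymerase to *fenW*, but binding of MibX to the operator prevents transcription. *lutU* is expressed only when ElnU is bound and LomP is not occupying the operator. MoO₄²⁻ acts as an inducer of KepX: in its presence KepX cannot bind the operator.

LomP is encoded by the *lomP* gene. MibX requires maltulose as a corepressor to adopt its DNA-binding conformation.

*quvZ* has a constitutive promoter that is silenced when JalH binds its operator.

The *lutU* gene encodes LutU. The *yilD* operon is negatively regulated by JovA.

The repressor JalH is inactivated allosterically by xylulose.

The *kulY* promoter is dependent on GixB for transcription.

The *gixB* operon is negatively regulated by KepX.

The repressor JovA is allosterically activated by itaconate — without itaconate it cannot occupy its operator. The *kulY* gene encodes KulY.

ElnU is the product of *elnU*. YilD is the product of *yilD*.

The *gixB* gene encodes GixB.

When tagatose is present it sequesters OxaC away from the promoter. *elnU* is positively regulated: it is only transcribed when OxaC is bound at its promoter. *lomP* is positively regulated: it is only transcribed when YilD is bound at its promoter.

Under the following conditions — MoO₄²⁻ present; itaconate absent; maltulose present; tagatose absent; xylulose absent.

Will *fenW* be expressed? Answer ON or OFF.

Maltulose is present, so MibX is active.
MoO₄²⁻ is present, so KepX is inactive.
With no repressor bound, *gixB* is transcribed.
So GixB is produced and active.
No repressor is bound and GixB is active, so *kulY* is transcribed.
So KulY is produced and active.
Itaconate is absent, so JovA is inactive.
With no repressor bound, *yilD* is transcribed.
So YilD is produced and active.
No repressor is bound and YilD is active, so *lomP* is transcribed.
So LomP is produced and active.
Tagatose is absent, so OxaC is active.
No repressor is bound and OxaC is active, so *elnU* is transcribed.
So ElnU is produced and active.
With repressor LomP bound, *lutU* is not transcribed.
So LutU is not produced.
With repressor MibX bound, *fenW* is not transcribed.

OFF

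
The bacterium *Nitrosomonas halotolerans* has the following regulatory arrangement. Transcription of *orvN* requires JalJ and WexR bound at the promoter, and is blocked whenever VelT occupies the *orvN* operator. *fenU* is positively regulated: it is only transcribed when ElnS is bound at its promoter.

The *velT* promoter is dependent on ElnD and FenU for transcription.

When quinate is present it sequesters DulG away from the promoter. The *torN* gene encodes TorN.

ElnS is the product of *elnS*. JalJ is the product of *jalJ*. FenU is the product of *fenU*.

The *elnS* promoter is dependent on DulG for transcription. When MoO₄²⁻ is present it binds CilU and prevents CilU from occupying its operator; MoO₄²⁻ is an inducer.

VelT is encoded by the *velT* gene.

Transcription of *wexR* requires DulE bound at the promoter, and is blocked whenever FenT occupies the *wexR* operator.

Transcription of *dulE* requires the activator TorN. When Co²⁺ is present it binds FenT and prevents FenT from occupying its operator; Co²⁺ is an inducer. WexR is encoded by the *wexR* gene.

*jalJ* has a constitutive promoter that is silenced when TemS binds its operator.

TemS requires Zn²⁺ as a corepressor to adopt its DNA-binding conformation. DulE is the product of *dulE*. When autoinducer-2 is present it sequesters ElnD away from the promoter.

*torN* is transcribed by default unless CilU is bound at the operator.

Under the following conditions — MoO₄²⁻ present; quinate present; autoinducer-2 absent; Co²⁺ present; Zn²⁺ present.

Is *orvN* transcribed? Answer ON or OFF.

OFF

Autoinducer-2 is absent, so ElnD is active.
Quinate is present, so DulG is inactive.
Required activator DulG is absent, so *elnS* is not transcribed.
So ElnS is not produced.
Required activator ElnS is absent, so *fenU* is not transcribed.
So FenU is not produced.
Required activator FenU is absent, so *velT* is not transcribed.
So VelT is not produced.
Zn²⁺ is present, so TemS is active.
With repressor TemS bound, *jalJ* is not transcribed.
So JalJ is not produced.
Co²⁺ is present, so FenT is inactive.
MoO₄²⁻ is present, so CilU is inactive.
With no repressor bound, *torN* is transcribed.
So TorN is produced and active.
No repressor is bound and TorN is active, so *dulE* is transcribed.
So DulE is produced and active.
No repressor is bound and DulE is active, so *wexR* is transcribed.
So WexR is produced and active.
Required activator JalJ is absent, so *orvN* is not transcribed.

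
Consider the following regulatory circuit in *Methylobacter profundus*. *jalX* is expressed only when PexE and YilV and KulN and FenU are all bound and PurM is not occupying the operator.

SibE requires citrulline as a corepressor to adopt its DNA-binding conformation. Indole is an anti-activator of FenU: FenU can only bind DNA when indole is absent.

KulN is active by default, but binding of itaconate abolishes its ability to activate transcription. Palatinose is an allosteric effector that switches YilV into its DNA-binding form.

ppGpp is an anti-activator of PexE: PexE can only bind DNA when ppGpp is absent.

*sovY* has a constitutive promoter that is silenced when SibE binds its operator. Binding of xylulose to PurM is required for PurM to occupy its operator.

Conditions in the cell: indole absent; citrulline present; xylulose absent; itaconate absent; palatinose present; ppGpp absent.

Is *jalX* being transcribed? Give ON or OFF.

ON

ppGpp is absent, so PexE is active.
Palatinose is present, so YilV is active.
Itaconate is absent, so KulN is active.
Indole is absent, so FenU is active.
Xylulose is absent, so PurM is inactive.
No repressor is bound and PexE and YilV and KulN and FenU are active, so *jalX* is transcribed.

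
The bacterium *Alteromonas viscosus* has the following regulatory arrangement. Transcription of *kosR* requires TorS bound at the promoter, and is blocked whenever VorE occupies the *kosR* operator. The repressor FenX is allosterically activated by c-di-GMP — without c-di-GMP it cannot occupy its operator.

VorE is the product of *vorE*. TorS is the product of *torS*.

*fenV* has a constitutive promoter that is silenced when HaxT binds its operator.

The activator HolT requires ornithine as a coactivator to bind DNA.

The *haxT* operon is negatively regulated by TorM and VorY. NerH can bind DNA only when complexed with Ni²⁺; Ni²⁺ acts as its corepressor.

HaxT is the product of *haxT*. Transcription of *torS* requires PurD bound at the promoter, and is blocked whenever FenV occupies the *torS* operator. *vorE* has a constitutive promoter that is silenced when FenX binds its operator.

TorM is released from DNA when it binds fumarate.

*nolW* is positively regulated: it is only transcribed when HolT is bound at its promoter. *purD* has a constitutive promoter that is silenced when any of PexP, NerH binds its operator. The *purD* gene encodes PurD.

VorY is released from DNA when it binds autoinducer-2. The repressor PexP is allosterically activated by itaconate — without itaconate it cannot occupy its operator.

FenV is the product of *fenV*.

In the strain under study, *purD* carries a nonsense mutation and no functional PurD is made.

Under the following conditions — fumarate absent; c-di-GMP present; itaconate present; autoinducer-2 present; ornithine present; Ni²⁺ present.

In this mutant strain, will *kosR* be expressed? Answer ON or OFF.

c-di-GMP is present, so FenX is active.
With repressor FenX bound, *vorE* is not transcribed.
So VorE is not produced.
PurD is non-functional in this strain, so it has no effect.
Fumarate is absent, so TorM is active.
Autoinducer-2 is present, so VorY is inactive.
With repressor TorM bound, *haxT* is not transcribed.
So HaxT is not produced.
With no repressor bound, *fenV* is transcribed.
So FenV is produced and active.
With repressor FenV bound, *torS* is not transcribed.
So TorS is not produced.
Required activator TorS is absent, so *kosR* is not transcribed.

OFF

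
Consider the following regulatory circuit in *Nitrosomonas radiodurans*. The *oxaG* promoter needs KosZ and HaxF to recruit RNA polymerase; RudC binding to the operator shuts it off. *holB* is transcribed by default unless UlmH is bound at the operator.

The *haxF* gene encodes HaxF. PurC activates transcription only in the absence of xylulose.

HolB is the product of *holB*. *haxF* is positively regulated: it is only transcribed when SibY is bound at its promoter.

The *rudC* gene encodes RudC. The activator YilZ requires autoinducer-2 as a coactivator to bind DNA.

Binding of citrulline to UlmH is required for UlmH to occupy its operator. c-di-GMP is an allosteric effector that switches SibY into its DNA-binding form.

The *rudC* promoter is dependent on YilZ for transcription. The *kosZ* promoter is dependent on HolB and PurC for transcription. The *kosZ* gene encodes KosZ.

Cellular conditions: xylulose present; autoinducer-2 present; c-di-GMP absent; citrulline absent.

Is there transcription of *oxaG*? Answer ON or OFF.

Citrulline is absent, so UlmH is inactive.
With no repressor bound, *holB* is transcribed.
So HolB is produced and active.
Xylulose is present, so PurC is inactive.
Required activator PurC is absent, so *kosZ* is not transcribed.
So KosZ is not produced.
c-di-GMP is absent, so SibY is inactive.
Required activator SibY is absent, so *haxF* is not transcribed.
So HaxF is not produced.
Autoinducer-2 is present, so YilZ is active.
No repressor is bound and YilZ is active, so *rudC* is transcribed.
So RudC is produced and active.
With repressor RudC bound, *oxaG* is not transcribed.

OFF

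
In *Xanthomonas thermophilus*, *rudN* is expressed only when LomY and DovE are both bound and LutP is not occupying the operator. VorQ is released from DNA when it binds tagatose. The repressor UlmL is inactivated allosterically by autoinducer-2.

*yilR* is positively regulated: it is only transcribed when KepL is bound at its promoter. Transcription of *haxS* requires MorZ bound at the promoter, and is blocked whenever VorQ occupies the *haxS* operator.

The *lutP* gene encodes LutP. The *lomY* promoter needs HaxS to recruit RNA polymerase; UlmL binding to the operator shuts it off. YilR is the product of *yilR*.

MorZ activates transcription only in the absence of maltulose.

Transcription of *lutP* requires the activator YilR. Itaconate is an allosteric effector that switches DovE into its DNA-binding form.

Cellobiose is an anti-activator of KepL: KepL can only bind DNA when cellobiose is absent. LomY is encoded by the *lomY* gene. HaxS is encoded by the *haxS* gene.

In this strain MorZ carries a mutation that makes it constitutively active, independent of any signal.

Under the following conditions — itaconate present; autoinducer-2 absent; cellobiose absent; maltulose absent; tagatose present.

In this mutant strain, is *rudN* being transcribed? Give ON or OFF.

OFF

Cellobiose is absent, so KepL is active.
No repressor is bound and KepL is active, so *yilR* is transcribed.
So YilR is produced and active.
No repressor is bound and YilR is active, so *lutP* is transcribed.
So LutP is produced and active.
Tagatose is present, so VorQ is inactive.
MorZ is constitutively active in this strain.
No repressor is bound and MorZ is active, so *haxS* is transcribed.
So HaxS is produced and active.
Autoinducer-2 is absent, so UlmL is active.
With repressor UlmL bound, *lomY* is not transcribed.
So LomY is not produced.
Itaconate is present, so DovE is active.
With repressor LutP bound, *rudN* is not transcribed.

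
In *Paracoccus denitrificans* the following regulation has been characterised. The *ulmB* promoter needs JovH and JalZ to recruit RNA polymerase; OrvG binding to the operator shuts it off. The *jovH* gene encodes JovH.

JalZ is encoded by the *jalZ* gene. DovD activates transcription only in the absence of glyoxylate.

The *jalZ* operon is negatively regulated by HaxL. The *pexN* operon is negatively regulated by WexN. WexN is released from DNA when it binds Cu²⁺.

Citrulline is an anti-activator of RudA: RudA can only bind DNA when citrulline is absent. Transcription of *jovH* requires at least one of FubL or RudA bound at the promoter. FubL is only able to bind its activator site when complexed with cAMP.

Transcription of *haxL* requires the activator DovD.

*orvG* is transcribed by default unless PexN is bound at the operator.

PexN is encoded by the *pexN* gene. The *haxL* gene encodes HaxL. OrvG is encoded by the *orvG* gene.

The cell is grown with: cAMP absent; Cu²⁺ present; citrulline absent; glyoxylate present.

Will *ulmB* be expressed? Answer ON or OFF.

Cu²⁺ is present, so WexN is inactive.
With no repressor bound, *pexN* is transcribed.
So PexN is produced and active.
With repressor PexN bound, *orvG* is not transcribed.
So OrvG is not produced.
cAMP is absent, so FubL is inactive.
Citrulline is absent, so RudA is active.
Activator RudA is present, so *jovH* is transcribed.
So JovH is produced and active.
Glyoxylate is present, so DovD is inactive.
Required activator DovD is absent, so *haxL* is not transcribed.
So HaxL is not produced.
With no repressor bound, *jalZ* is transcribed.
So JalZ is produced and active.
No repressor is bound and JovH and JalZ are active, so *ulmB* is transcribed.

ON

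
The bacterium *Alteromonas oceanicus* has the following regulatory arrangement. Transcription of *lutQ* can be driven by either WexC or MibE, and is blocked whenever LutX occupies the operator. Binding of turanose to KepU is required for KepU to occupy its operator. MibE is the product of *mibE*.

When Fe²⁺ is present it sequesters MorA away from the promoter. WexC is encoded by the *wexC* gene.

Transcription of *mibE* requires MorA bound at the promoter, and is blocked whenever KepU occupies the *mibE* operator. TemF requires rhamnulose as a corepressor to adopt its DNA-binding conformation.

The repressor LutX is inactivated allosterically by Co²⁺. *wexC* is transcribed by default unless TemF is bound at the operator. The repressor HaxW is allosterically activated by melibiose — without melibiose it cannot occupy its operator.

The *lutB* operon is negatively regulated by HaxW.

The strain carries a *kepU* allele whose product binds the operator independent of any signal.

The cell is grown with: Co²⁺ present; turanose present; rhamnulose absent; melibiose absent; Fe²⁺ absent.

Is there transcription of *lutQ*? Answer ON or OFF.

ON

Co²⁺ is present, so LutX is inactive.
Rhamnulose is absent, so TemF is inactive.
With no repressor bound, *wexC* is transcribed.
So WexC is produced and active.
Fe²⁺ is absent, so MorA is active.
KepU is constitutively active in this strain.
With repressor KepU bound, *mibE* is not transcribed.
So MibE is not produced.
Activator WexC is present, so *lutQ* is transcribed.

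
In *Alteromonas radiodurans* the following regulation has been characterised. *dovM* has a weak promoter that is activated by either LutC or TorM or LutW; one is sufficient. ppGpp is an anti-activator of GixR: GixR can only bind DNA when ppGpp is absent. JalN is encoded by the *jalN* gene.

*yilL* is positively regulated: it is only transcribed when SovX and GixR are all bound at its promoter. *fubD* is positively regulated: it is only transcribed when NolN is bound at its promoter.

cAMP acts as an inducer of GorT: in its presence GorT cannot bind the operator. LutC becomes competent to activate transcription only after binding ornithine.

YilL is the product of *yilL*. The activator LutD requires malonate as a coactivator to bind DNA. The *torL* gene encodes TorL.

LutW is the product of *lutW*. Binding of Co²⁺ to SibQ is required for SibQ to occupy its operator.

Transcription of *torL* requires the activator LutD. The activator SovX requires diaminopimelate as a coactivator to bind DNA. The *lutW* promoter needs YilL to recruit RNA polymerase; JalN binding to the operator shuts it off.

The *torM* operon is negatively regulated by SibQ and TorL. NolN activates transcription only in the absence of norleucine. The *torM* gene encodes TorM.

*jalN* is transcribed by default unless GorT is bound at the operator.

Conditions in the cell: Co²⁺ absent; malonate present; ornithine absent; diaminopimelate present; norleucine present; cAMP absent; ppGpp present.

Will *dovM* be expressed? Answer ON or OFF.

Ornithine is absent, so LutC is inactive.
Co²⁺ is absent, so SibQ is inactive.
Malonate is present, so LutD is active.
No repressor is bound and LutD is active, so *torL* is transcribed.
So TorL is produced and active.
With repressor TorL bound, *torM* is not transcribed.
So TorM is not produced.
cAMP is absent, so GorT is active.
With repressor GorT bound, *jalN* is not transcribed.
So JalN is not produced.
Diaminopimelate is present, so SovX is active.
ppGpp is present, so GixR is inactive.
Required activator GixR is absent, so *yilL* is not transcribed.
So YilL is not produced.
Required activator YilL is absent, so *lutW* is not transcribed.
So LutW is not produced.
No activator is available at the *dovM* promoter, so *dovM* is not transcribed.

OFF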